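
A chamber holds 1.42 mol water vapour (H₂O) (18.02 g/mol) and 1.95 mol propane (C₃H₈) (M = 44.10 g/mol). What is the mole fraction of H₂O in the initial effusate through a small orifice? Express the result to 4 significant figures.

Each component's effusion rate ∝ (its partial pressure)·(1/√M) ∝ n_i/√M_i.
x_H₂O(eff) = (n_H₂O/√M_H₂O) / (n_H₂O/√M_H₂O + n_C₃H₈/√M_C₃H₈)
= (1.42/√18.02) / (1.42/√18.02 + 1.95/√44.10) = 0.3345/(0.3345 + 0.2936) = 0.5325.

0.5325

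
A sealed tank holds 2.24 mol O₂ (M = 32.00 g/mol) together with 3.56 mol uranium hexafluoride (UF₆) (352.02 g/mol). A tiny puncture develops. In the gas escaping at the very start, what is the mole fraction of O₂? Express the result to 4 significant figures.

0.6761

Effusion rate of each component ∝ n_i/√M_i (partial pressure × 1/√M).
So x_O₂ in the escaping gas = (n_O₂/√M_O₂) / Σ(n_i/√M_i)
= (2.24/√32.00) / (2.24/√32.00 + 3.56/√352.02) = 0.3960/(0.3960 + 0.1897) = 0.6761.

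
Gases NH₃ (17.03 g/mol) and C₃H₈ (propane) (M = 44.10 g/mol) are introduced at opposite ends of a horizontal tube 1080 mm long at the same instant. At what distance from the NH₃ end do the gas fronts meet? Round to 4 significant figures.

In equal time, each gas travels a distance ∝ its rate ∝ 1/√M, so d_NH₃/d_C₃H₈ = √(M_C₃H₈/M_NH₃) = √(44.10/17.03) = 1.609.
With d_NH₃ + d_C₃H₈ = 1080 mm, d_C₃H₈ = 1080/(1 + 1.609) = 413.9 mm.
d_NH₃ = 1080 − 413.9 = 666.1 mm.

666.1 mm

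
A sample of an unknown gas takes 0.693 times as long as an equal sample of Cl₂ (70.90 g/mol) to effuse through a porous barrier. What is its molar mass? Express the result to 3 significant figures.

Since effusion rate ∝ 1/√M, t_X/t_Cl₂ = √(M_X/M_Cl₂).
0.693 = √(M_X/70.90)
M_X = 70.90 × 0.693² = 70.90 × 0.4802 = 34.0 g/mol

34.0 g/mol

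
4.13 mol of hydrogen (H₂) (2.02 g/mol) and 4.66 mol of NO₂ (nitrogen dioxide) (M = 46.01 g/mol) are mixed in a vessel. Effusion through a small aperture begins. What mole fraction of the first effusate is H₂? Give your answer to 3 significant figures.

0.809

Each component's effusion rate ∝ (its partial pressure)·(1/√M) ∝ n_i/√M_i.
So x_H₂ in the escaping gas = (n_H₂/√M_H₂) / Σ(n_i/√M_i)
= (4.13/√2.02) / (4.13/√2.02 + 4.66/√46.01) = 2.906/(2.906 + 0.6870) = 0.809.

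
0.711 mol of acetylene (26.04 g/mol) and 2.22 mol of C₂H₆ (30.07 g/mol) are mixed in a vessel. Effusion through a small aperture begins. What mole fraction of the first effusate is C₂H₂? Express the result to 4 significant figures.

0.2560

Each component's effusion rate ∝ (its partial pressure)·(1/√M) ∝ n_i/√M_i.
x_C₂H₂(eff) = (n_C₂H₂/√M_C₂H₂) / (n_C₂H₂/√M_C₂H₂ + n_C₂H₆/√M_C₂H₆)
= (0.711/√26.04) / (0.711/√26.04 + 2.22/√30.07) = 0.1393/(0.1393 + 0.4048) = 0.2560.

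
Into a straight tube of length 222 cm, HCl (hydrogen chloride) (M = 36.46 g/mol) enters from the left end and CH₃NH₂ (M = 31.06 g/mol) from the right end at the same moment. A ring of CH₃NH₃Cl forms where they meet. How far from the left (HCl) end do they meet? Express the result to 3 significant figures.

107 cm

Distances travelled in equal time are proportional to diffusion rates, so d_HCl/d_CH₃NH₂ = √(M_CH₃NH₂/M_HCl) = √(31.06/36.46) = 0.9230.
With d_HCl + d_CH₃NH₂ = 222 cm, d_CH₃NH₂ = 222/(1 + 0.9230) = 115.4 cm.
d_HCl = 222 − 115.4 = 107 cm.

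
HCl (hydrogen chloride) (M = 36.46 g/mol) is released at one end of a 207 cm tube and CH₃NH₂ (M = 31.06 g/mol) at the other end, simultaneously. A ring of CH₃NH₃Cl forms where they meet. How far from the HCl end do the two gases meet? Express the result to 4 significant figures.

In equal time, each gas travels a distance ∝ its rate ∝ 1/√M, so d_HCl/d_CH₃NH₂ = √(M_CH₃NH₂/M_HCl) = √(31.06/36.46) = 0.9230.
With d_HCl + d_CH₃NH₂ = 207 cm, d_CH₃NH₂ = 207/(1 + 0.9230) = 107.6 cm.
d_HCl = 207 − 107.6 = 99.35 cm.

99.35 cm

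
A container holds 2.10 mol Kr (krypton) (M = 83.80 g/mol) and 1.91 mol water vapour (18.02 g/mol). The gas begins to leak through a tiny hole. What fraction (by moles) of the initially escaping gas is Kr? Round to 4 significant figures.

0.3377

Effusion rate of each component ∝ n_i/√M_i (partial pressure × 1/√M).
Mole fraction of Kr in the effusate = (n_Kr/√M_Kr) / (n_Kr/√M_Kr + n_H₂O/√M_H₂O)
= (2.10/√83.80) / (2.10/√83.80 + 1.91/√18.02) = 0.2294/(0.2294 + 0.4499) = 0.3377.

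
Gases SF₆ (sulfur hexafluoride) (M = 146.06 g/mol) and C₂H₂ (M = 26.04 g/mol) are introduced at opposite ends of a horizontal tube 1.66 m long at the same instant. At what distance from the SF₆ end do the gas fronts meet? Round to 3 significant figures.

0.493 m

The fronts meet when d_SF₆ + d_C₂H₂ = L with d_SF₆/d_C₂H₂ = √(M_C₂H₂/M_SF₆) (Graham's law). Here √(M_C₂H₂/M_SF₆) = √(26.04/146.06) = 0.4222.
With d_SF₆ + d_C₂H₂ = 1.66 m, d_C₂H₂ = 1.66/(1 + 0.4222) = 1.167 m.
d_SF₆ = 1.66 − 1.167 = 0.493 m.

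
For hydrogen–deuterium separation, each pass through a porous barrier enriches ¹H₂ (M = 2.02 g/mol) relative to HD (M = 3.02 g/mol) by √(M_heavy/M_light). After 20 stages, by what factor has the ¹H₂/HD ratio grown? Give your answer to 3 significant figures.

The single-stage factor is √(M_heavy/M_light), so 20 stages give [√(3.02/2.02)]^20 = (3.02/2.02)^(20/2).
= 1.49505^10 = 55.8.

55.8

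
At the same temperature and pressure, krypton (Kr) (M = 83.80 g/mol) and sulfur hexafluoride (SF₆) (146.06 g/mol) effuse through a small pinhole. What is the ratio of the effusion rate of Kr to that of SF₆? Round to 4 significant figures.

Graham's law gives rate_Kr/rate_SF₆ = √(M_SF₆/M_Kr) = √(146.06/83.80) = √1.743 = 1.320.

1.320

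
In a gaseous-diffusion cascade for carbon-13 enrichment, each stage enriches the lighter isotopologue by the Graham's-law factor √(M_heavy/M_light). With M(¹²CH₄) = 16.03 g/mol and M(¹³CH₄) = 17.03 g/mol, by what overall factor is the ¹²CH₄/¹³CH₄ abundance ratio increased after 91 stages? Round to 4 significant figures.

Overall factor = α^91 with α = √(17.03/16.03), i.e. (17.03/16.03)^(91/2).
= 1.06238^(91/2) = 15.70.

15.70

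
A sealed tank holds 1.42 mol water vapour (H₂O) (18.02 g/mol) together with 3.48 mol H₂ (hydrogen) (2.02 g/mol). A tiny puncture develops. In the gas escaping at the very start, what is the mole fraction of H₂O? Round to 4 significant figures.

0.1202

Effusion rate of each component ∝ n_i/√M_i (partial pressure × 1/√M).
x_H₂O(eff) = (n_H₂O/√M_H₂O) / (n_H₂O/√M_H₂O + n_H₂/√M_H₂)
= (1.42/√18.02) / (1.42/√18.02 + 3.48/√2.02) = 0.3345/(0.3345 + 2.449) = 0.1202.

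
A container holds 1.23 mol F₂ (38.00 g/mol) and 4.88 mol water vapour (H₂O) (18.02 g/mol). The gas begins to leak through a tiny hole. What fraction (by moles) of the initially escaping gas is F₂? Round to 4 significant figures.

The effusion rate of species i is ∝ p_i/√M_i ∝ n_i/√M_i.
x_F₂(eff) = (n_F₂/√M_F₂) / (n_F₂/√M_F₂ + n_H₂O/√M_H₂O)
= (1.23/√38.00) / (1.23/√38.00 + 4.88/√18.02) = 0.1995/(0.1995 + 1.150) = 0.1479.

0.1479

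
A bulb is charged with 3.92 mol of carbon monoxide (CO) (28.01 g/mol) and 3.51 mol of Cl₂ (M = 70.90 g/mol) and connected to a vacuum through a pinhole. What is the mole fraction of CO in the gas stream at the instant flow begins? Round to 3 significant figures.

0.640

Effusion rate of each component ∝ n_i/√M_i (partial pressure × 1/√M).
x_CO(eff) = (n_CO/√M_CO) / (n_CO/√M_CO + n_Cl₂/√M_Cl₂)
= (3.92/√28.01) / (3.92/√28.01 + 3.51/√70.90) = 0.7407/(0.7407 + 0.4169) = 0.640.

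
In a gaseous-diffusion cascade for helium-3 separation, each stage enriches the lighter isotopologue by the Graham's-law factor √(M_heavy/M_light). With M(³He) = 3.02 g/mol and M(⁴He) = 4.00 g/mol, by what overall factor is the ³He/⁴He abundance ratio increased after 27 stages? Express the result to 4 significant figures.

44.43

Overall factor = α^27 with α = √(4.00/3.02), i.e. (4.00/3.02)^(27/2).
= 1.32450^(27/2) = 44.43.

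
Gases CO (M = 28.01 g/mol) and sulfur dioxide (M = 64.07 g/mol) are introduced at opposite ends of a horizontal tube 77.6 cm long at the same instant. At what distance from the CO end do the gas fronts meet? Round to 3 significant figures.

In equal time, each gas travels a distance ∝ its rate ∝ 1/√M, so d_CO/d_SO₂ = √(M_SO₂/M_CO) = √(64.07/28.01) = 1.512.
With d_CO + d_SO₂ = 77.6 cm, d_SO₂ = 77.6/(1 + 1.512) = 30.89 cm.
d_CO = 77.6 − 30.89 = 46.7 cm.

46.7 cm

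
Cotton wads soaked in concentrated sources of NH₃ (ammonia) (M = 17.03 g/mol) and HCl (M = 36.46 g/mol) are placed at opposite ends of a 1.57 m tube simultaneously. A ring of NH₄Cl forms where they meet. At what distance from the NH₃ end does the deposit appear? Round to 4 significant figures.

Graham's law gives d_NH₃/d_HCl = rate_NH₃/rate_HCl = √(M_HCl/M_NH₃) = √(36.46/17.03) = 1.463.
With d_NH₃ + d_HCl = 1.57 m, d_HCl = 1.57/(1 + 1.463) = 0.6374 m.
d_NH₃ = 1.57 − 0.6374 = 0.9326 m.

0.9326 m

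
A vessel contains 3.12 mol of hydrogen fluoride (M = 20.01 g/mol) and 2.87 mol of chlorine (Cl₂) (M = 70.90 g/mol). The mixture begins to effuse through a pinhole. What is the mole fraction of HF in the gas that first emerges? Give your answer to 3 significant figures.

Rate_i ∝ x_i/√M_i (Graham's law weighted by mole fraction), so the effusate composition follows n_i/√M_i.
Mole fraction of HF in the effusate = (n_HF/√M_HF) / (n_HF/√M_HF + n_Cl₂/√M_Cl₂)
= (3.12/√20.01) / (3.12/√20.01 + 2.87/√70.90) = 0.6975/(0.6975 + 0.3408) = 0.672.

0.672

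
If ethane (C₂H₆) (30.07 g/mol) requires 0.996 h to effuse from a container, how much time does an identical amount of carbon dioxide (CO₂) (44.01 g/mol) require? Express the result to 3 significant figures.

From Graham's law, t_CO₂/t_C₂H₆ = √(M_CO₂/M_C₂H₆) = √(44.01/30.07) = √1.464 = 1.210.
So the time for CO₂ is 0.996 × 1.210 = 1.20 h.

1.20 h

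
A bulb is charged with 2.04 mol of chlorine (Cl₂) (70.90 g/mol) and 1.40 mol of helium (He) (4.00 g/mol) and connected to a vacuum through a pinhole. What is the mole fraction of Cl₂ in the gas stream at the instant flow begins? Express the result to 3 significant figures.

0.257

Each component's effusion rate ∝ (its partial pressure)·(1/√M) ∝ n_i/√M_i.
x_Cl₂(eff) = (n_Cl₂/√M_Cl₂) / (n_Cl₂/√M_Cl₂ + n_He/√M_He)
= (2.04/√70.90) / (2.04/√70.90 + 1.40/√4.00) = 0.2423/(0.2423 + 0.7000) = 0.257.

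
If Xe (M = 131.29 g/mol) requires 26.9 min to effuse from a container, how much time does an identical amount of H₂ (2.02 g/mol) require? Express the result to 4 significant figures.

Graham's law gives t_H₂/t_Xe = √(M_H₂/M_Xe) = √(2.02/131.29) = √0.01539 = 0.1240.
So the time for H₂ is 26.9 × 0.1240 = 3.337 min.

3.337 min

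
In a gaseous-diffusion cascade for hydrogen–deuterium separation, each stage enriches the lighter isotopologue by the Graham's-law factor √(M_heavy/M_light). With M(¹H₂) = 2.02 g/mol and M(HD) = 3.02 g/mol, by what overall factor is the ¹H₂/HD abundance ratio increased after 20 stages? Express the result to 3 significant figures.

After 20 stages the ratio has grown by (√(3.02/2.02))^20 = (3.02/2.02)^(20/2).
= 1.49505^10 = 55.8.

55.8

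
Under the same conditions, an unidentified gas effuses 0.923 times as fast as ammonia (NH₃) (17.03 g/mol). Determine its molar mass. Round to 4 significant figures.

19.99 g/mol

Graham's law gives rate_X/rate_NH₃ = √(M_NH₃/M_X).
0.923 = √(17.03/M_X)
M_X = 17.03 / 0.923² = 17.03 / 0.8519 = 19.99 g/mol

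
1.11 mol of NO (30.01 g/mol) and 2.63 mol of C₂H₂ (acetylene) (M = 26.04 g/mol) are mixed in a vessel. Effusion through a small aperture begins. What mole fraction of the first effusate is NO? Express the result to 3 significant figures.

0.282

Rate_i ∝ x_i/√M_i (Graham's law weighted by mole fraction), so the effusate composition follows n_i/√M_i.
x_NO(eff) = (n_NO/√M_NO) / (n_NO/√M_NO + n_C₂H₂/√M_C₂H₂)
= (1.11/√30.01) / (1.11/√30.01 + 2.63/√26.04) = 0.2026/(0.2026 + 0.5154) = 0.282.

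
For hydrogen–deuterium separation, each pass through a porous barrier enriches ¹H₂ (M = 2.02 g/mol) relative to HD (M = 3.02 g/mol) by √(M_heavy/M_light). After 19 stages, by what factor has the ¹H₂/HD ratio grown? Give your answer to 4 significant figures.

The single-stage factor is √(M_heavy/M_light), so 19 stages give [√(3.02/2.02)]^19 = (3.02/2.02)^(19/2).
= 1.49505^(19/2) = 45.63.

45.63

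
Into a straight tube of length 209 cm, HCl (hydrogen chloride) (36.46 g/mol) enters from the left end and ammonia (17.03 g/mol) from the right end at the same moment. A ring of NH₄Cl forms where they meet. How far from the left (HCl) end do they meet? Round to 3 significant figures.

84.8 cm

Distances travelled in equal time are proportional to diffusion rates, so d_HCl/d_NH₃ = √(M_NH₃/M_HCl) = √(17.03/36.46) = 0.6834.
With d_HCl + d_NH₃ = 209 cm, d_NH₃ = 209/(1 + 0.6834) = 124.2 cm.
d_HCl = 209 − 124.2 = 84.8 cm.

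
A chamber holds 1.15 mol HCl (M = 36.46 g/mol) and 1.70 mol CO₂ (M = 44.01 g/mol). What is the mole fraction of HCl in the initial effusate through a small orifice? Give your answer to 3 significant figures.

0.426

Effusion rate of each component ∝ n_i/√M_i (partial pressure × 1/√M).
x_HCl(eff) = (n_HCl/√M_HCl) / (n_HCl/√M_HCl + n_CO₂/√M_CO₂)
= (1.15/√36.46) / (1.15/√36.46 + 1.70/√44.01) = 0.1905/(0.1905 + 0.2563) = 0.426.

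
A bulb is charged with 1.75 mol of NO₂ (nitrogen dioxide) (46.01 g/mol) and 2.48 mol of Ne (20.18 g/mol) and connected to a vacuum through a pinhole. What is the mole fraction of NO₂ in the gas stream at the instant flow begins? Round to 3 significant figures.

The effusion rate of species i is ∝ p_i/√M_i ∝ n_i/√M_i.
x_NO₂(eff) = (n_NO₂/√M_NO₂) / (n_NO₂/√M_NO₂ + n_Ne/√M_Ne)
= (1.75/√46.01) / (1.75/√46.01 + 2.48/√20.18) = 0.2580/(0.2580 + 0.5521) = 0.318.

0.318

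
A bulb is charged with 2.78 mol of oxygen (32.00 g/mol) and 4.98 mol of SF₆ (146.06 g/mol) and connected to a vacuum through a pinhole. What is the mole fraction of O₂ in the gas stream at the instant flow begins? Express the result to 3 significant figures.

Effusion rate of each component ∝ n_i/√M_i (partial pressure × 1/√M).
x_O₂(eff) = (n_O₂/√M_O₂) / (n_O₂/√M_O₂ + n_SF₆/√M_SF₆)
= (2.78/√32.00) / (2.78/√32.00 + 4.98/√146.06) = 0.4914/(0.4914 + 0.4121) = 0.544.

0.544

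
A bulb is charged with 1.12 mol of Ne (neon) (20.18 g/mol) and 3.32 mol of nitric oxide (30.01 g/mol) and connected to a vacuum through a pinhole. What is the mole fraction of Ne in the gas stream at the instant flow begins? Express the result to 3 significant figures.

0.291

The effusion rate of species i is ∝ p_i/√M_i ∝ n_i/√M_i.
So x_Ne in the escaping gas = (n_Ne/√M_Ne) / Σ(n_i/√M_i)
= (1.12/√20.18) / (1.12/√20.18 + 3.32/√30.01) = 0.2493/(0.2493 + 0.6060) = 0.291.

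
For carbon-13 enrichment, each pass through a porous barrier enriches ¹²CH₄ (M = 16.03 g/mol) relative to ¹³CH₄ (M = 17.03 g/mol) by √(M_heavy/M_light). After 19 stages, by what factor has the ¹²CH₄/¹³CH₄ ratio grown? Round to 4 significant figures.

1.777

After 19 stages the ratio has grown by (√(17.03/16.03))^19 = (17.03/16.03)^(19/2).
= 1.06238^(19/2) = 1.777.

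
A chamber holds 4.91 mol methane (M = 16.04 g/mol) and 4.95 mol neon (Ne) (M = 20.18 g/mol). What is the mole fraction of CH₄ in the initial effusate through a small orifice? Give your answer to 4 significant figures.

0.5266

Effusion rate of each component ∝ n_i/√M_i (partial pressure × 1/√M).
x_CH₄(eff) = (n_CH₄/√M_CH₄) / (n_CH₄/√M_CH₄ + n_Ne/√M_Ne)
= (4.91/√16.04) / (4.91/√16.04 + 4.95/√20.18) = 1.226/(1.226 + 1.102) = 0.5266.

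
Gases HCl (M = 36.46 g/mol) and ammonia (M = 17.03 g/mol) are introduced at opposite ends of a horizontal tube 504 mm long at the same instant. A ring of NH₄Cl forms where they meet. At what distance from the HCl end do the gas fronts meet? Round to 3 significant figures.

Distances travelled in equal time are proportional to diffusion rates, so d_HCl/d_NH₃ = √(M_NH₃/M_HCl) = √(17.03/36.46) = 0.6834.
With d_HCl + d_NH₃ = 504 mm, d_NH₃ = 504/(1 + 0.6834) = 299.4 mm.
d_HCl = 504 − 299.4 = 205 mm.

205 mm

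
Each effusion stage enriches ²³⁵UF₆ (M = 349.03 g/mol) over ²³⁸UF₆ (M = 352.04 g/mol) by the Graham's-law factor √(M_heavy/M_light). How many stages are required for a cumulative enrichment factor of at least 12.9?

Per stage α = (352.04/349.03)^(1/2) = 1.00862^0.5, giving ln α = 0.004293.
Need α^N ≥ 12.9 ⇒ N ≥ ln(12.9) / ln α = 2.557 / 0.004293 = 595.61.
Minimum whole number of stages: N = 596.

596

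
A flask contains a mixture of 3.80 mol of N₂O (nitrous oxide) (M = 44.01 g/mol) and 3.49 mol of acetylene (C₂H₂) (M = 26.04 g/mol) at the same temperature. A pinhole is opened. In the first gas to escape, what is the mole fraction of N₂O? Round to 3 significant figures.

The effusion rate of species i is ∝ p_i/√M_i ∝ n_i/√M_i.
So x_N₂O in the escaping gas = (n_N₂O/√M_N₂O) / Σ(n_i/√M_i)
= (3.80/√44.01) / (3.80/√44.01 + 3.49/√26.04) = 0.5728/(0.5728 + 0.6839) = 0.456.

0.456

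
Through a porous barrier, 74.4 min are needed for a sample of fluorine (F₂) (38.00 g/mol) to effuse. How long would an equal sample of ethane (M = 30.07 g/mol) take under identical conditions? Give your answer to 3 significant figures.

Graham's law gives t_C₂H₆/t_F₂ = √(M_C₂H₆/M_F₂) = √(30.07/38.00) = √0.7913 = 0.8896.
So the time for C₂H₆ is 74.4 × 0.8896 = 66.2 min.

66.2 min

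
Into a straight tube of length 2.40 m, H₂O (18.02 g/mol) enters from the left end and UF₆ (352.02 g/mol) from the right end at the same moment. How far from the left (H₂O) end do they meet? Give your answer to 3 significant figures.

1.96 m

Distances travelled in equal time are proportional to diffusion rates, so d_H₂O/d_UF₆ = √(M_UF₆/M_H₂O) = √(352.02/18.02) = 4.420.
With d_H₂O + d_UF₆ = 2.40 m, d_UF₆ = 2.40/(1 + 4.420) = 0.4428 m.
d_H₂O = 2.40 − 0.4428 = 1.96 m.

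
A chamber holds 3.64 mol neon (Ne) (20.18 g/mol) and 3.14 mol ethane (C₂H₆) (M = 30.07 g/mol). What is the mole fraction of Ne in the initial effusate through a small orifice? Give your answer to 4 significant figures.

0.5859

Effusion rate of each component ∝ n_i/√M_i (partial pressure × 1/√M).
x_Ne(eff) = (n_Ne/√M_Ne) / (n_Ne/√M_Ne + n_C₂H₆/√M_C₂H₆)
= (3.64/√20.18) / (3.64/√20.18 + 3.14/√30.07) = 0.8103/(0.8103 + 0.5726) = 0.5859.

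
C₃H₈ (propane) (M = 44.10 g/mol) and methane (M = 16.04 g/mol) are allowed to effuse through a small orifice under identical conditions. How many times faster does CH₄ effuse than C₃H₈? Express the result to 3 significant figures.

Since effusion rate ∝ 1/√M, rate_CH₄/rate_C₃H₈ = √(M_C₃H₈/M_CH₄) = √(44.10/16.04) = √2.749 = 1.66.

1.66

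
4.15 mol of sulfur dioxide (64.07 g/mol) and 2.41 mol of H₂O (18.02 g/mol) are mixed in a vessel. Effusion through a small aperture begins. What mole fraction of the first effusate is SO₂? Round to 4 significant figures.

Rate_i ∝ x_i/√M_i (Graham's law weighted by mole fraction), so the effusate composition follows n_i/√M_i.
x_SO₂(eff) = (n_SO₂/√M_SO₂) / (n_SO₂/√M_SO₂ + n_H₂O/√M_H₂O)
= (4.15/√64.07) / (4.15/√64.07 + 2.41/√18.02) = 0.5185/(0.5185 + 0.5677) = 0.4773.

0.4773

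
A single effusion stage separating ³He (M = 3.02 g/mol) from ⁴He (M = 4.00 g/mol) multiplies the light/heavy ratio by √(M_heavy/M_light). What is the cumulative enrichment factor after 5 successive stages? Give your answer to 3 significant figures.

After 5 stages the ratio has grown by (√(4.00/3.02))^5 = (4.00/3.02)^(5/2).
= 1.32450^(5/2) = 2.02.

2.02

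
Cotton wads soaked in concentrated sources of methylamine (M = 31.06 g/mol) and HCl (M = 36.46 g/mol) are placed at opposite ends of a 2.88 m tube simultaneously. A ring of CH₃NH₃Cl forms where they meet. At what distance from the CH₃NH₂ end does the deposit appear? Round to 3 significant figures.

Graham's law gives d_CH₃NH₂/d_HCl = rate_CH₃NH₂/rate_HCl = √(M_HCl/M_CH₃NH₂) = √(36.46/31.06) = 1.083.
With d_CH₃NH₂ + d_HCl = 2.88 m, d_HCl = 2.88/(1 + 1.083) = 1.382 m.
d_CH₃NH₂ = 2.88 − 1.382 = 1.50 m.

1.50 m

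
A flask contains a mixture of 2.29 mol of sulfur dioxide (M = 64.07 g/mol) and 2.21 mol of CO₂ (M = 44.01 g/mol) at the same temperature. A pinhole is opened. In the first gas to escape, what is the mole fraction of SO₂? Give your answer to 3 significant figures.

0.462

Effusion rate of each component ∝ n_i/√M_i (partial pressure × 1/√M).
Mole fraction of SO₂ in the effusate = (n_SO₂/√M_SO₂) / (n_SO₂/√M_SO₂ + n_CO₂/√M_CO₂)
= (2.29/√64.07) / (2.29/√64.07 + 2.21/√44.01) = 0.2861/(0.2861 + 0.3331) = 0.462.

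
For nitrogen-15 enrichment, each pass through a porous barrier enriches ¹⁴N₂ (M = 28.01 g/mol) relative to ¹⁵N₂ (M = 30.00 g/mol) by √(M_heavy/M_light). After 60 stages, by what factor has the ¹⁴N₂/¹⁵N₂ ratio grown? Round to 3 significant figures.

7.84

Each stage multiplies the ratio by α = √(30.00/28.01), so after 60 stages the overall factor is α^60 = (30.00/28.01)^(60/2).
= 1.07105^30 = 7.84.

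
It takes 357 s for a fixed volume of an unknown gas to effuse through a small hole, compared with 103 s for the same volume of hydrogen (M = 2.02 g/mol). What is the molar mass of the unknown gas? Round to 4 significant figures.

Since effusion rate ∝ 1/√M, t_X/t_H₂ = √(M_X/M_H₂).
357/103 = 3.466 = √(M_X/2.02)
M_X = 2.02 × 3.466² = 2.02 × 12.01 = 24.27 g/mol

24.27 g/mol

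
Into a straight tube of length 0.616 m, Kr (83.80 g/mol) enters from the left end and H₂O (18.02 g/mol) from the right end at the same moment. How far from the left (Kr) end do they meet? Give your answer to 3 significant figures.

0.195 m

Distances travelled in equal time are proportional to diffusion rates, so d_Kr/d_H₂O = √(M_H₂O/M_Kr) = √(18.02/83.80) = 0.4637.
With d_Kr + d_H₂O = 0.616 m, d_H₂O = 0.616/(1 + 0.4637) = 0.4208 m.
d_Kr = 0.616 − 0.4208 = 0.195 m.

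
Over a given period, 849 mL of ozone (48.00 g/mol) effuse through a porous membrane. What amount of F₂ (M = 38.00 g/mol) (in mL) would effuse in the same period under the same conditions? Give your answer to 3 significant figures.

954 mL

By Graham's law, rate_F₂/rate_O₃ = √(M_O₃/M_F₂) = √(48.00/38.00) = √1.263 = 1.124.
So the volume for F₂ is 849 × 1.124 = 954 mL.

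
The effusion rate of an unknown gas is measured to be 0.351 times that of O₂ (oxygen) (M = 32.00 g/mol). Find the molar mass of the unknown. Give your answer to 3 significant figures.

From Graham's law, rate_X/rate_O₂ = √(M_O₂/M_X).
0.351 = √(32.00/M_X)
M_X = 32.00 / 0.351² = 32.00 / 0.1232 = 260 g/mol

260 g/mol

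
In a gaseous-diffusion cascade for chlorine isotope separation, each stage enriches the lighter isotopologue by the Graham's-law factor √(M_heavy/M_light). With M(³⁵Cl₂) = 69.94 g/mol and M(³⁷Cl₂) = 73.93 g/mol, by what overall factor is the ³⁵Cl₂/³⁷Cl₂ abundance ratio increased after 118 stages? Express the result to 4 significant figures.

26.40

After 118 stages the ratio has grown by (√(73.93/69.94))^118 = (73.93/69.94)^(118/2).
= 1.05705^59 = 26.40.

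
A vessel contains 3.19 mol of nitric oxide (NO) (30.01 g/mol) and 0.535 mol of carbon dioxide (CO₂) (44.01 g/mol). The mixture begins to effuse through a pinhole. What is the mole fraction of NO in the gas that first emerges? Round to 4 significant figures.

0.8784

Effusion rate of each component ∝ n_i/√M_i (partial pressure × 1/√M).
Mole fraction of NO in the effusate = (n_NO/√M_NO) / (n_NO/√M_NO + n_CO₂/√M_CO₂)
= (3.19/√30.01) / (3.19/√30.01 + 0.535/√44.01) = 0.5823/(0.5823 + 0.08065) = 0.8784.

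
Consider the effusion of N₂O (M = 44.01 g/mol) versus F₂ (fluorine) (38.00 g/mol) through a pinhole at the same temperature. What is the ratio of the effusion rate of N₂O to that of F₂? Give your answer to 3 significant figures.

Using Graham's law: rate_N₂O/rate_F₂ = √(M_F₂/M_N₂O) = √(38.00/44.01) = √0.8634 = 0.929.

0.929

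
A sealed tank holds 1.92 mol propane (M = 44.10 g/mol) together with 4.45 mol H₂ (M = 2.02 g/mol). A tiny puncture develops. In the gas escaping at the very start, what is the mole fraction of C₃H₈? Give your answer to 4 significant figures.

0.08454

Each component's effusion rate ∝ (its partial pressure)·(1/√M) ∝ n_i/√M_i.
x_C₃H₈(eff) = (n_C₃H₈/√M_C₃H₈) / (n_C₃H₈/√M_C₃H₈ + n_H₂/√M_H₂)
= (1.92/√44.10) / (1.92/√44.10 + 4.45/√2.02) = 0.2891/(0.2891 + 3.131) = 0.08454.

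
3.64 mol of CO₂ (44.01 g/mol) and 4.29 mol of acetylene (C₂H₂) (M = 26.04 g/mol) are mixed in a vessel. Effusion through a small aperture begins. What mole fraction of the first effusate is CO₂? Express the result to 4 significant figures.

Rate_i ∝ x_i/√M_i (Graham's law weighted by mole fraction), so the effusate composition follows n_i/√M_i.
Mole fraction of CO₂ in the effusate = (n_CO₂/√M_CO₂) / (n_CO₂/√M_CO₂ + n_C₂H₂/√M_C₂H₂)
= (3.64/√44.01) / (3.64/√44.01 + 4.29/√26.04) = 0.5487/(0.5487 + 0.8407) = 0.3949.

0.3949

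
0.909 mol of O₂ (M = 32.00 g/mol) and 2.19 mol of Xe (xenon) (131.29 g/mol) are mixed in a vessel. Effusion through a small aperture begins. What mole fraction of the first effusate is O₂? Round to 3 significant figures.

Each component's effusion rate ∝ (its partial pressure)·(1/√M) ∝ n_i/√M_i.
x_O₂(eff) = (n_O₂/√M_O₂) / (n_O₂/√M_O₂ + n_Xe/√M_Xe)
= (0.909/√32.00) / (0.909/√32.00 + 2.19/√131.29) = 0.1607/(0.1607 + 0.1911) = 0.457.

0.457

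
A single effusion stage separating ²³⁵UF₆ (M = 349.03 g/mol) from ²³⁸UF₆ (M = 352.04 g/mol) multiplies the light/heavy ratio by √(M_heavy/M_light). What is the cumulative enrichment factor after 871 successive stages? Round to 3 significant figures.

42.1

After 871 stages the ratio has grown by (√(352.04/349.03))^871 = (352.04/349.03)^(871/2).
= 1.00862^(871/2) = 42.1.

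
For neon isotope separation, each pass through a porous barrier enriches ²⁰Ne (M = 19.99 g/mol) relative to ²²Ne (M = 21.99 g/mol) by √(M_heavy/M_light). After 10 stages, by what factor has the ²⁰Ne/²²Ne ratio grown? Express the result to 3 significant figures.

1.61

The single-stage factor is √(M_heavy/M_light), so 10 stages give [√(21.99/19.99)]^10 = (21.99/19.99)^(10/2).
= 1.10005^5 = 1.61.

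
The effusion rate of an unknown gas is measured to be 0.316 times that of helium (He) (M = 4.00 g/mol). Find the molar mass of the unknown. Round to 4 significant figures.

40.06 g/mol

From Graham's law, rate_X/rate_He = √(M_He/M_X).
0.316 = √(4.00/M_X)
M_X = 4.00 / 0.316² = 4.00 / 0.09986 = 40.06 g/mol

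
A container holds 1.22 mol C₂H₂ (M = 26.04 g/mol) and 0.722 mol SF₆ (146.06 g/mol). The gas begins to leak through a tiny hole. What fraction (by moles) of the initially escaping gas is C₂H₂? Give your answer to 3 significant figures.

The effusion rate of species i is ∝ p_i/√M_i ∝ n_i/√M_i.
So x_C₂H₂ in the escaping gas = (n_C₂H₂/√M_C₂H₂) / Σ(n_i/√M_i)
= (1.22/√26.04) / (1.22/√26.04 + 0.722/√146.06) = 0.2391/(0.2391 + 0.05974) = 0.800.

0.800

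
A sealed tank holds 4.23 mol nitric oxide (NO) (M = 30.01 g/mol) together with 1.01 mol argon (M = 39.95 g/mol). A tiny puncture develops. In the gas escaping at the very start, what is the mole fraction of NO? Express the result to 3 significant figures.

0.829

Effusion rate of each component ∝ n_i/√M_i (partial pressure × 1/√M).
Mole fraction of NO in the effusate = (n_NO/√M_NO) / (n_NO/√M_NO + n_Ar/√M_Ar)
= (4.23/√30.01) / (4.23/√30.01 + 1.01/√39.95) = 0.7722/(0.7722 + 0.1598) = 0.829.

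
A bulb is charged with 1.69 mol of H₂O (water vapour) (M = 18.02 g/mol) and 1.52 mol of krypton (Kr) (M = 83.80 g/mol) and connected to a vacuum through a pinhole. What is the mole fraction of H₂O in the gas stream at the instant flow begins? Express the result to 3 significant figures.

Effusion rate of each component ∝ n_i/√M_i (partial pressure × 1/√M).
x_H₂O(eff) = (n_H₂O/√M_H₂O) / (n_H₂O/√M_H₂O + n_Kr/√M_Kr)
= (1.69/√18.02) / (1.69/√18.02 + 1.52/√83.80) = 0.3981/(0.3981 + 0.1660) = 0.706.

0.706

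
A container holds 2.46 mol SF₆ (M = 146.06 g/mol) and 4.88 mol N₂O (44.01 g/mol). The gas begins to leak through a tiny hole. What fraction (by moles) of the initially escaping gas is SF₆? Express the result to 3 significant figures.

0.217

Rate_i ∝ x_i/√M_i (Graham's law weighted by mole fraction), so the effusate composition follows n_i/√M_i.
Mole fraction of SF₆ in the effusate = (n_SF₆/√M_SF₆) / (n_SF₆/√M_SF₆ + n_N₂O/√M_N₂O)
= (2.46/√146.06) / (2.46/√146.06 + 4.88/√44.01) = 0.2035/(0.2035 + 0.7356) = 0.217.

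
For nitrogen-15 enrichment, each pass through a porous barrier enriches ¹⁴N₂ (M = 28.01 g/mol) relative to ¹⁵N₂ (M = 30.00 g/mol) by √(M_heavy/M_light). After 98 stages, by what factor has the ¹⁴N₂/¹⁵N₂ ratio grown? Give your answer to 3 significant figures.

After 98 stages the ratio has grown by (√(30.00/28.01))^98 = (30.00/28.01)^(98/2).
= 1.07105^49 = 28.9.

28.9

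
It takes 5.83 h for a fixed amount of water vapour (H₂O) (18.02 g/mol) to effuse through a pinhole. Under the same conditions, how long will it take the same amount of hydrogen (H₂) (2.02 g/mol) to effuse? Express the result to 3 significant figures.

1.95 h

Since effusion rate ∝ 1/√M, t_H₂/t_H₂O = √(M_H₂/M_H₂O) = √(2.02/18.02) = √0.1121 = 0.3348.
So the time for H₂ is 5.83 × 0.3348 = 1.95 h.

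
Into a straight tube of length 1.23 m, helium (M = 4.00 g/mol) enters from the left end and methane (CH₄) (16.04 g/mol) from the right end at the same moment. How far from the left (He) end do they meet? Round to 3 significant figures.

0.820 m

In equal time, each gas travels a distance ∝ its rate ∝ 1/√M, so d_He/d_CH₄ = √(M_CH₄/M_He) = √(16.04/4.00) = 2.002.
With d_He + d_CH₄ = 1.23 m, d_CH₄ = 1.23/(1 + 2.002) = 0.4097 m.
d_He = 1.23 − 0.4097 = 0.820 m.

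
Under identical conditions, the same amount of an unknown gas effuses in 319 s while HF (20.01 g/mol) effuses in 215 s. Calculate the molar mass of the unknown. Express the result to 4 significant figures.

Using Graham's law: t_X/t_HF = √(M_X/M_HF).
319/215 = 1.484 = √(M_X/20.01)
M_X = 20.01 × 1.484² = 20.01 × 2.201 = 44.05 g/mol

44.05 g/mol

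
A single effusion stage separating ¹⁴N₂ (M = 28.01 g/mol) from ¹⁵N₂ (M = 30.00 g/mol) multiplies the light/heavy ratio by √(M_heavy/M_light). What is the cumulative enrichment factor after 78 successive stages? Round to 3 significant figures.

14.5

After 78 stages the ratio has grown by (√(30.00/28.01))^78 = (30.00/28.01)^(78/2).
= 1.07105^39 = 14.5.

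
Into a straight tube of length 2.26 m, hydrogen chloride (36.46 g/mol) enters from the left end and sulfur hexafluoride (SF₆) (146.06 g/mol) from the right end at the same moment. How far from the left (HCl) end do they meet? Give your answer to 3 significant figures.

1.51 m

In equal time, each gas travels a distance ∝ its rate ∝ 1/√M, so d_HCl/d_SF₆ = √(M_SF₆/M_HCl) = √(146.06/36.46) = 2.002.
With d_HCl + d_SF₆ = 2.26 m, d_SF₆ = 2.26/(1 + 2.002) = 0.7530 m.
d_HCl = 2.26 − 0.7530 = 1.51 m.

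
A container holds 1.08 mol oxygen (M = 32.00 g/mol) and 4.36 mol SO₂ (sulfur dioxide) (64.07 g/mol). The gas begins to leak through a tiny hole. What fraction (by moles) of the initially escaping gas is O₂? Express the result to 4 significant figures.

Rate_i ∝ x_i/√M_i (Graham's law weighted by mole fraction), so the effusate composition follows n_i/√M_i.
x_O₂(eff) = (n_O₂/√M_O₂) / (n_O₂/√M_O₂ + n_SO₂/√M_SO₂)
= (1.08/√32.00) / (1.08/√32.00 + 4.36/√64.07) = 0.1909/(0.1909 + 0.5447) = 0.2595.

0.2595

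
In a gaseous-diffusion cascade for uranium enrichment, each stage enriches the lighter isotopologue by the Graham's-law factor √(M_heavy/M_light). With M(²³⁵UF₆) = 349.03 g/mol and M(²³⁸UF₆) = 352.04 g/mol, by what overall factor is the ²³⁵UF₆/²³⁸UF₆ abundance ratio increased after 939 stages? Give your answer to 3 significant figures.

56.3

Each stage multiplies the ratio by α = √(352.04/349.03), so after 939 stages the overall factor is α^939 = (352.04/349.03)^(939/2).
= 1.00862^(939/2) = 56.3.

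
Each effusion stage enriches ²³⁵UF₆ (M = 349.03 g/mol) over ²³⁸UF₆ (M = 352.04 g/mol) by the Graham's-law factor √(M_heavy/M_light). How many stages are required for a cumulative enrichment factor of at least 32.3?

With α = √(352.04/349.03) per stage, ln α = ½ ln(1.00862) = 0.004293.
Need α^N ≥ 32.3 ⇒ N ≥ ln(32.3) / ln α = 3.475 / 0.004293 = 809.39.
So at least 810 stages are needed.

810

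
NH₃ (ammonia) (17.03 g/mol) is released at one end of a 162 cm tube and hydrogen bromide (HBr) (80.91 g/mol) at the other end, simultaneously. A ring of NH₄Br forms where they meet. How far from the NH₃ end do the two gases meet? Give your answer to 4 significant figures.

111.1 cm

In equal time, each gas travels a distance ∝ its rate ∝ 1/√M, so d_NH₃/d_HBr = √(M_HBr/M_NH₃) = √(80.91/17.03) = 2.180.
With d_NH₃ + d_HBr = 162 cm, d_HBr = 162/(1 + 2.180) = 50.95 cm.
d_NH₃ = 162 − 50.95 = 111.1 cm.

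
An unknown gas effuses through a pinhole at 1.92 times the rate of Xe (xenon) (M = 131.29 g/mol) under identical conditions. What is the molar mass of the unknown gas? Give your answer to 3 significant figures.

35.6 g/mol

From Graham's law, rate_X/rate_Xe = √(M_Xe/M_X).
1.92 = √(131.29/M_X)
M_X = 131.29 / 1.92² = 131.29 / 3.686 = 35.6 g/mol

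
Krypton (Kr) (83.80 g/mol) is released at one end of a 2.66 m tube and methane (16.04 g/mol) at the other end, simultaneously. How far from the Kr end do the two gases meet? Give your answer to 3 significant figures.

0.810 m

The fronts meet when d_Kr + d_CH₄ = L with d_Kr/d_CH₄ = √(M_CH₄/M_Kr) (Graham's law). Here √(M_CH₄/M_Kr) = √(16.04/83.80) = 0.4375.
With d_Kr + d_CH₄ = 2.66 m, d_CH₄ = 2.66/(1 + 0.4375) = 1.850 m.
d_Kr = 2.66 − 1.850 = 0.810 m.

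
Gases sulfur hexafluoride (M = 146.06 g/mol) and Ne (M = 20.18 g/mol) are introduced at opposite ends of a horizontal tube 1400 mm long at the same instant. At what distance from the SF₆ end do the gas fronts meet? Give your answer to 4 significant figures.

379.4 mm

In equal time, each gas travels a distance ∝ its rate ∝ 1/√M, so d_SF₆/d_Ne = √(M_Ne/M_SF₆) = √(20.18/146.06) = 0.3717.
With d_SF₆ + d_Ne = 1400 mm, d_Ne = 1400/(1 + 0.3717) = 1021 mm.
d_SF₆ = 1400 − 1021 = 379.4 mm.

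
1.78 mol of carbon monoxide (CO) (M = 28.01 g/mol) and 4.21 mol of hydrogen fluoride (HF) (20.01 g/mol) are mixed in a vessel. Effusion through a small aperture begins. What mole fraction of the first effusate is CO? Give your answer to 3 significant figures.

The effusion rate of species i is ∝ p_i/√M_i ∝ n_i/√M_i.
Mole fraction of CO in the effusate = (n_CO/√M_CO) / (n_CO/√M_CO + n_HF/√M_HF)
= (1.78/√28.01) / (1.78/√28.01 + 4.21/√20.01) = 0.3363/(0.3363 + 0.9411) = 0.263.

0.263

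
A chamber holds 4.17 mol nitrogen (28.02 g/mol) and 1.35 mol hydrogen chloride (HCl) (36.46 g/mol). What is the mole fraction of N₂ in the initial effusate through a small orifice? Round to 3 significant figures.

0.779

Effusion rate of each component ∝ n_i/√M_i (partial pressure × 1/√M).
Mole fraction of N₂ in the effusate = (n_N₂/√M_N₂) / (n_N₂/√M_N₂ + n_HCl/√M_HCl)
= (4.17/√28.02) / (4.17/√28.02 + 1.35/√36.46) = 0.7878/(0.7878 + 0.2236) = 0.779.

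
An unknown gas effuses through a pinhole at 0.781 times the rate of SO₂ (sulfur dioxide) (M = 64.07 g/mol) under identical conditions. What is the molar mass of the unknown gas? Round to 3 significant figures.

105 g/mol

Graham's law gives rate_X/rate_SO₂ = √(M_SO₂/M_X).
0.781 = √(64.07/M_X)
M_X = 64.07 / 0.781² = 64.07 / 0.6100 = 105 g/mol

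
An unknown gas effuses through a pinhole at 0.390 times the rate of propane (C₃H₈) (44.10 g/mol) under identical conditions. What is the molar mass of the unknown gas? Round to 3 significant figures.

290 g/mol

Using Graham's law: rate_X/rate_C₃H₈ = √(M_C₃H₈/M_X).
0.390 = √(44.10/M_X)
M_X = 44.10 / 0.390² = 44.10 / 0.1521 = 290 g/mol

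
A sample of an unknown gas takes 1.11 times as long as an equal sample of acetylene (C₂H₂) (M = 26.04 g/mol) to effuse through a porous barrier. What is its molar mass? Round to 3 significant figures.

32.1 g/mol

Using Graham's law: t_X/t_C₂H₂ = √(M_X/M_C₂H₂).
1.11 = √(M_X/26.04)
M_X = 26.04 × 1.11² = 26.04 × 1.232 = 32.1 g/mol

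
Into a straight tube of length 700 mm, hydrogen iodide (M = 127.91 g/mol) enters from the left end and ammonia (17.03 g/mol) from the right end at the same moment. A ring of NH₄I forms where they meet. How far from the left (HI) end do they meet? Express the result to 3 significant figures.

Distances travelled in equal time are proportional to diffusion rates, so d_HI/d_NH₃ = √(M_NH₃/M_HI) = √(17.03/127.91) = 0.3649.
With d_HI + d_NH₃ = 700 mm, d_NH₃ = 700/(1 + 0.3649) = 512.9 mm.
d_HI = 700 − 512.9 = 187 mm.

187 mm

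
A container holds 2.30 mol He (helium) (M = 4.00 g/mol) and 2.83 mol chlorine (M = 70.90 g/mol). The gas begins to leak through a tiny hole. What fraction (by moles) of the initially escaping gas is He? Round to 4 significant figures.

0.7738

Effusion rate of each component ∝ n_i/√M_i (partial pressure × 1/√M).
So x_He in the escaping gas = (n_He/√M_He) / Σ(n_i/√M_i)
= (2.30/√4.00) / (2.30/√4.00 + 2.83/√70.90) = 1.150/(1.150 + 0.3361) = 0.7738.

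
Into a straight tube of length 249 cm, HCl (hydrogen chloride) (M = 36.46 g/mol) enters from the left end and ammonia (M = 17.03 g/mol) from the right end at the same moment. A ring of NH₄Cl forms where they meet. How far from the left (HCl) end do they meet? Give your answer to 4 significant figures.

101.1 cm

In equal time, each gas travels a distance ∝ its rate ∝ 1/√M, so d_HCl/d_NH₃ = √(M_NH₃/M_HCl) = √(17.03/36.46) = 0.6834.
With d_HCl + d_NH₃ = 249 cm, d_NH₃ = 249/(1 + 0.6834) = 147.9 cm.
d_HCl = 249 − 147.9 = 101.1 cm.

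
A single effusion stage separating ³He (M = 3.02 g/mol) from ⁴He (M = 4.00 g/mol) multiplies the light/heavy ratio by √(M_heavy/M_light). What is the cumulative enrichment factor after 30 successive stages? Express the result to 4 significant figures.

After 30 stages the ratio has grown by (√(4.00/3.02))^30 = (4.00/3.02)^(30/2).
= 1.32450^15 = 67.73.

67.73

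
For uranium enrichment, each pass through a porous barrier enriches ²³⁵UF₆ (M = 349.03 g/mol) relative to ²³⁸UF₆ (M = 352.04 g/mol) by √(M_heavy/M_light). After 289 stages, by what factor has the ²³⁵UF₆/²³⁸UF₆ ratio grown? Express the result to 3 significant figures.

Overall factor = α^289 with α = √(352.04/349.03), i.e. (352.04/349.03)^(289/2).
= 1.00862^(289/2) = 3.46.

3.46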